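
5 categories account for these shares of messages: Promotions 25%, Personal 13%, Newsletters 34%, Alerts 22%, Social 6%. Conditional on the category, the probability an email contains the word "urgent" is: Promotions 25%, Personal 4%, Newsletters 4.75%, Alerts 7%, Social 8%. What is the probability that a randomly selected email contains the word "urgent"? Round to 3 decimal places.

0.104

Compute prior × likelihood for every hypothesis:
  Promotions: 0.25 × 0.25 = 0.0625
  Personal: 0.13 × 0.04 = 0.0052
  Newsletters: 0.34 × 0.0475 = 0.01615
  Alerts: 0.22 × 0.07 = 0.0154
  Social: 0.06 × 0.08 = 0.0048
P(urgent-flag) = 0.0625 + 0.0052 + 0.01615 + 0.0154 + 0.0048 = 0.10405 → 0.104.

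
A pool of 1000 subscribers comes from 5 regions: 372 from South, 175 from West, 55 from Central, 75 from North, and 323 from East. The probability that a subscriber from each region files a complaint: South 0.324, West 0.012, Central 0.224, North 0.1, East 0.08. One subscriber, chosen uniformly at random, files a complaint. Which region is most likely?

Unnormalized posteriors (prior × likelihood):
  South: 0.372 × 0.324 = 0.120528
  West: 0.175 × 0.012 = 0.0021
  Central: 0.055 × 0.224 = 0.01232
  North: 0.075 × 0.1 = 0.0075
  East: 0.323 × 0.08 = 0.02584
Sum = 0.168288.
Largest term belongs to South, so South is most probable.

South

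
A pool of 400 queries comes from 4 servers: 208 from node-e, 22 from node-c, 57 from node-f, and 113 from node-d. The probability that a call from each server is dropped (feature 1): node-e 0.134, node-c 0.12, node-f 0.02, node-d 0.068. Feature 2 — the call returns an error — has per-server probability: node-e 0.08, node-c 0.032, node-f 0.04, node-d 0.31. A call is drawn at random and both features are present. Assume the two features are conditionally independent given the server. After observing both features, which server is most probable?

Unnormalized posteriors (prior × likelihood):
  node-e: 0.52 × 0.134 × 0.08 = 0.0055744
  node-c: 0.055 × 0.12 × 0.032 = 0.0002112
  node-f: 0.1425 × 0.02 × 0.04 = 0.000114
  node-d: 0.2825 × 0.068 × 0.31 = 0.0059551
Sum = 0.0118547.
Largest term belongs to node-d, so node-d is most probable.

node-d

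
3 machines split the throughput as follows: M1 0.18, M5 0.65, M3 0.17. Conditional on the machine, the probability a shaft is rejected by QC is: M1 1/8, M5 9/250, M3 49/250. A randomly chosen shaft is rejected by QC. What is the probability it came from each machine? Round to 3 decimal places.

M1 0.284, M5 0.295, M3 0.421

By Bayes' rule, posterior ∝ prior × likelihood:
  M1: 0.18 × 0.125 = 0.0225
  M5: 0.65 × 0.036 = 0.0234
  M3: 0.17 × 0.196 = 0.03332
Total = 0.07922.
P(M1 | rejected) = 0.0225/0.07922 ≈ 0.284
P(M5 | rejected) = 0.0234/0.07922 ≈ 0.295
P(M3 | rejected) = 0.03332/0.07922 ≈ 0.421
(Check: 0.284+0.295+0.421 = 1.000.)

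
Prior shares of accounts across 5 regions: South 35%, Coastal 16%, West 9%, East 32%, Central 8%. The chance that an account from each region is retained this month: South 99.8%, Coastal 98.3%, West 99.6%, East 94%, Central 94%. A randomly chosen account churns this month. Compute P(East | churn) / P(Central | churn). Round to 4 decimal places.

Taking complements, P(churn | each) = South 0.002, Coastal 0.017, West 0.004, East 0.06, Central 0.06.
By Bayes' rule, posterior ∝ prior × likelihood:
  South: 0.35 × 0.002 = 0.0007
  Coastal: 0.16 × 0.017 = 0.00272
  West: 0.09 × 0.004 = 0.00036
  East: 0.32 × 0.06 = 0.0192
  Central: 0.08 × 0.06 = 0.0048
Total = 0.02778.
The ratio is 0.0192 / 0.0048 (the normalizer cancels) = 4.0000.

4.0000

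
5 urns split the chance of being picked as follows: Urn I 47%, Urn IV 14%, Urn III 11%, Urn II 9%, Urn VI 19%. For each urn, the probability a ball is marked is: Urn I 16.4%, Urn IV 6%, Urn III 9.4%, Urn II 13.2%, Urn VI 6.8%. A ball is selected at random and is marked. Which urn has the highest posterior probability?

Urn I

Unnormalized posteriors (prior × likelihood):
  Urn I: 0.47 × 0.164 = 0.07708
  Urn IV: 0.14 × 0.06 = 0.0084
  Urn III: 0.11 × 0.094 = 0.01034
  Urn II: 0.09 × 0.132 = 0.01188
  Urn VI: 0.19 × 0.068 = 0.01292
Total = 0.12062.
Largest term belongs to Urn I, so Urn I is most probable.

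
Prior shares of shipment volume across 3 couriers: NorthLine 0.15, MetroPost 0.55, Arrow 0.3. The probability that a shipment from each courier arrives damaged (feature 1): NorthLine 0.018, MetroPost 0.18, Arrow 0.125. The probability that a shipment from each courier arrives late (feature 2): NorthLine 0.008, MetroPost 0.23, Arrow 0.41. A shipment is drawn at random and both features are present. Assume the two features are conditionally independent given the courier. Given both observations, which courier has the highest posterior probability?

Unnormalized posteriors (prior × likelihood):
  NorthLine: 0.15 × 0.018 × 0.008 = 0.0000216
  MetroPost: 0.55 × 0.18 × 0.23 = 0.02277
  Arrow: 0.3 × 0.125 × 0.41 = 0.015375
Sum = 0.0381666.
Largest term belongs to MetroPost, so MetroPost is most probable.

MetroPost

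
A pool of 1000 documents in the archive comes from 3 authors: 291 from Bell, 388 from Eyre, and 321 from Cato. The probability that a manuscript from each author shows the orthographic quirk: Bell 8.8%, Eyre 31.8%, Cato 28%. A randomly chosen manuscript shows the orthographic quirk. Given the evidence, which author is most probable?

Compute prior × likelihood for every hypothesis:
  Bell: 0.291 × 0.088 = 0.025608
  Eyre: 0.388 × 0.318 = 0.123384
  Cato: 0.321 × 0.28 = 0.08988
Normalizing constant = 0.238872.
Largest term belongs to Eyre, so Eyre is most probable.

Eyre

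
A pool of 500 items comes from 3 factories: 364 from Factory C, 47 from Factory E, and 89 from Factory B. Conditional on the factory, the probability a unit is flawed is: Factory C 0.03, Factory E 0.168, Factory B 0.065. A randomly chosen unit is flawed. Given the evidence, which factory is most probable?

Prior × likelihood for each hypothesis:
  Factory C: 0.728 × 0.03 = 0.02184
  Factory E: 0.094 × 0.168 = 0.015792
  Factory B: 0.178 × 0.065 = 0.01157
Normalizing constant = 0.049202.
Largest term belongs to Factory C, so Factory C is most probable.

Factory C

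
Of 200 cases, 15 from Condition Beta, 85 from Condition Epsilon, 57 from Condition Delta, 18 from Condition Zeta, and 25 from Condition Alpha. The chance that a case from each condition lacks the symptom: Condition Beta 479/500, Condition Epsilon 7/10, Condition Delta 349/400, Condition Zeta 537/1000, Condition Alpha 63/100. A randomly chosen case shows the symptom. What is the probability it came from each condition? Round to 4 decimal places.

Taking complements, P(symptomatic | each) = Condition Beta 0.042, Condition Epsilon 0.3, Condition Delta 0.1275, Condition Zeta 0.463, Condition Alpha 0.37.
Compute prior × likelihood for every hypothesis:
  Condition Beta: 0.075 × 0.042 = 0.00315
  Condition Epsilon: 0.425 × 0.3 = 0.1275
  Condition Delta: 0.285 × 0.1275 = 0.0363375
  Condition Zeta: 0.09 × 0.463 = 0.04167
  Condition Alpha: 0.125 × 0.37 = 0.04625
Sum = 0.2549075.
P(Condition Beta | symptomatic) = 0.00315/0.2549075 ≈ 0.0124
P(Condition Epsilon | symptomatic) = 0.1275/0.2549075 ≈ 0.5002
P(Condition Delta | symptomatic) = 0.0363375/0.2549075 ≈ 0.1426
P(Condition Zeta | symptomatic) = 0.04167/0.2549075 ≈ 0.1635
P(Condition Alpha | symptomatic) = 0.04625/0.2549075 ≈ 0.1814
(Check: 0.0124+0.5002+0.1426+0.1635+0.1814 = 1.0001.)

Condition Beta 0.0124, Condition Epsilon 0.5002, Condition Delta 0.1426, Condition Zeta 0.1635, Condition Alpha 0.1814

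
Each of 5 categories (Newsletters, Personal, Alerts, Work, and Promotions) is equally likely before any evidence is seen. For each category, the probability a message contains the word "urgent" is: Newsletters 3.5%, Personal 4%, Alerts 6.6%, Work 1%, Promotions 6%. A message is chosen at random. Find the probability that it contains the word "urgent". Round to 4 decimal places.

With a uniform prior (1/5 each), posterior ∝ likelihood:
  Newsletters: 0.035
  Personal: 0.04
  Alerts: 0.066
  Work: 0.01
  Promotions: 0.06
P(urgent-flag) = (1/5) × (0.035 + 0.04 + 0.066 + 0.01 + 0.06) = 0.211/5 ≈ 0.0422.

0.0422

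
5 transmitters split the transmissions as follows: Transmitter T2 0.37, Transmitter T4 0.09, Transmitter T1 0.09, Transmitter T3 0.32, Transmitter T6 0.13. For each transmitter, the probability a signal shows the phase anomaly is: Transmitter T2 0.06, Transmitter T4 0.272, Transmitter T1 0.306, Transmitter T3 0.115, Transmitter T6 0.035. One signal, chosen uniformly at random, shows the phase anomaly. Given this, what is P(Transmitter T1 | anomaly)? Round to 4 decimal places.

Prior × likelihood for each hypothesis:
  Transmitter T2: 0.37 × 0.06 = 0.0222
  Transmitter T4: 0.09 × 0.272 = 0.02448
  Transmitter T1: 0.09 × 0.306 = 0.02754
  Transmitter T3: 0.32 × 0.115 = 0.0368
  Transmitter T6: 0.13 × 0.035 = 0.00455
Sum = 0.11557.
P(Transmitter T1 | evidence) = 0.02754 / 0.11557 ≈ 0.2383.

0.2383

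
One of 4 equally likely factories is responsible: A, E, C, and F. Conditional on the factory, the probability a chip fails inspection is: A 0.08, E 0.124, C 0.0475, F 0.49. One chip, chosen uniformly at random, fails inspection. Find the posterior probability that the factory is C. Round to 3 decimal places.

With a uniform prior (1/4 each), posterior ∝ likelihood:
  A: 0.08
  E: 0.124
  C: 0.0475
  F: 0.49
Total = 0.7415.
P(C | evidence) = 0.0475 / 0.7415 ≈ 0.064.

0.064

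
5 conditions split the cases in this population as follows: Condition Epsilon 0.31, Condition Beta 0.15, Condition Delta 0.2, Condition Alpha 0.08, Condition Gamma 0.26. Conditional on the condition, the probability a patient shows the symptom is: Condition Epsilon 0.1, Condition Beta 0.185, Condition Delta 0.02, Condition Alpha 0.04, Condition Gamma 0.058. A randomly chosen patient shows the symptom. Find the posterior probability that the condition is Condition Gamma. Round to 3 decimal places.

0.186

Compute prior × likelihood for every hypothesis:
  Condition Epsilon: 0.31 × 0.1 = 0.031
  Condition Beta: 0.15 × 0.185 = 0.02775
  Condition Delta: 0.2 × 0.02 = 0.004
  Condition Alpha: 0.08 × 0.04 = 0.0032
  Condition Gamma: 0.26 × 0.058 = 0.01508
Sum = 0.08103.
P(Condition Gamma | evidence) = 0.01508 / 0.08103 ≈ 0.186.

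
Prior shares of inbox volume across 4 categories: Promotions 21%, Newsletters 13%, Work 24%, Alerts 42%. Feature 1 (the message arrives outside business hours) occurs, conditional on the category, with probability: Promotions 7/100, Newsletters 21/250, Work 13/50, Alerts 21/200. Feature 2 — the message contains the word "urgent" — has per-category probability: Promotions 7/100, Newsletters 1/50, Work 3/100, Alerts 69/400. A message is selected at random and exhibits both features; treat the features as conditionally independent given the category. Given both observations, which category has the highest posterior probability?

By Bayes' rule, posterior ∝ prior × likelihood:
  Promotions: 0.21 × 0.07 × 0.07 = 0.001029
  Newsletters: 0.13 × 0.084 × 0.02 = 0.0002184
  Work: 0.24 × 0.26 × 0.03 = 0.001872
  Alerts: 0.42 × 0.105 × 0.1725 = 0.00760725
Total = 0.01072665.
Largest term belongs to Alerts, so Alerts is most probable.

Alerts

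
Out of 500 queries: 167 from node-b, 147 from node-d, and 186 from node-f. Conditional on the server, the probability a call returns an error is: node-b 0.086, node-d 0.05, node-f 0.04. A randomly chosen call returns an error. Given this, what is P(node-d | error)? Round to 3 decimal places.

By Bayes' rule, posterior ∝ prior × likelihood:
  node-b: 0.334 × 0.086 = 0.028724
  node-d: 0.294 × 0.05 = 0.0147
  node-f: 0.372 × 0.04 = 0.01488
Normalizing constant = 0.058304.
P(node-d | evidence) = 0.0147 / 0.058304 ≈ 0.252.

0.252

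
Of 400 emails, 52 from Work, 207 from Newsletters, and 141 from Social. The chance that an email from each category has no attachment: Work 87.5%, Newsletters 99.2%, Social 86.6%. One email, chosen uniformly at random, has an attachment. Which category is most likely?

Social

Taking complements, P(attachment | each) = Work 0.125, Newsletters 0.008, Social 0.134.
By Bayes' rule, posterior ∝ prior × likelihood:
  Work: 0.13 × 0.125 = 0.01625
  Newsletters: 0.5175 × 0.008 = 0.00414
  Social: 0.3525 × 0.134 = 0.047235
Sum = 0.067625.
Largest term belongs to Social, so Social is most probable.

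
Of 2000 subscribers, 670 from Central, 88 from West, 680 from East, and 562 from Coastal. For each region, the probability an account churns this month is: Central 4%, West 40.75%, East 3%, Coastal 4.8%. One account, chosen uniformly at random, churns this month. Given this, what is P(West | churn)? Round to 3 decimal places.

By Bayes' rule, posterior ∝ prior × likelihood:
  Central: 0.335 × 0.04 = 0.0134
  West: 0.044 × 0.4075 = 0.01793
  East: 0.34 × 0.03 = 0.0102
  Coastal: 0.281 × 0.048 = 0.013488
Normalizing constant = 0.055018.
P(West | evidence) = 0.01793 / 0.055018 ≈ 0.326.

0.326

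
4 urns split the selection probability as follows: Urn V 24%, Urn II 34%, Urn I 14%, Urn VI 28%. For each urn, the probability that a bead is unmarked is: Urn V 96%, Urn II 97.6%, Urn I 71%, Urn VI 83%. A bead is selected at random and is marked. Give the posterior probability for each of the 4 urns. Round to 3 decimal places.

Taking complements, P(marked | each) = Urn V 0.04, Urn II 0.024, Urn I 0.29, Urn VI 0.17.
Prior × likelihood for each hypothesis:
  Urn V: 0.24 × 0.04 = 0.0096
  Urn II: 0.34 × 0.024 = 0.00816
  Urn I: 0.14 × 0.29 = 0.0406
  Urn VI: 0.28 × 0.17 = 0.0476
Total = 0.10596.
P(Urn V | marked) = 0.0096/0.10596 ≈ 0.091
P(Urn II | marked) = 0.00816/0.10596 ≈ 0.077
P(Urn I | marked) = 0.0406/0.10596 ≈ 0.383
P(Urn VI | marked) = 0.0476/0.10596 ≈ 0.449

Urn V 0.091, Urn II 0.077, Urn I 0.383, Urn VI 0.449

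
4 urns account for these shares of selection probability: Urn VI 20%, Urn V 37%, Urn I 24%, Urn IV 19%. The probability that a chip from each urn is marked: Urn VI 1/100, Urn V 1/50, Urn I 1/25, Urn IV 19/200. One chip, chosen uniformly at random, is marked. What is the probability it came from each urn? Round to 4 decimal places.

Prior × likelihood for each hypothesis:
  Urn VI: 0.2 × 0.01 = 0.002
  Urn V: 0.37 × 0.02 = 0.0074
  Urn I: 0.24 × 0.04 = 0.0096
  Urn IV: 0.19 × 0.095 = 0.01805
Total = 0.03705.
P(Urn VI | marked) = 0.002/0.03705 ≈ 0.0540
P(Urn V | marked) = 0.0074/0.03705 ≈ 0.1997
P(Urn I | marked) = 0.0096/0.03705 ≈ 0.2591
P(Urn IV | marked) = 0.01805/0.03705 ≈ 0.4872

Urn VI 0.0540, Urn V 0.1997, Urn I 0.2591, Urn IV 0.4872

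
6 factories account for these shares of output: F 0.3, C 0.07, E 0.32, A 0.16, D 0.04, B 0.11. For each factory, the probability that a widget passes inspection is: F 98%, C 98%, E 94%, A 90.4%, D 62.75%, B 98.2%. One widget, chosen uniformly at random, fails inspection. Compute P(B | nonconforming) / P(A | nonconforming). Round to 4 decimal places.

0.1289

Taking complements, P(nonconforming | each) = F 0.02, C 0.02, E 0.06, A 0.096, D 0.3725, B 0.018.
Unnormalized posteriors (prior × likelihood):
  F: 0.3 × 0.02 = 0.006
  C: 0.07 × 0.02 = 0.0014
  E: 0.32 × 0.06 = 0.0192
  A: 0.16 × 0.096 = 0.01536
  D: 0.04 × 0.3725 = 0.0149
  B: 0.11 × 0.018 = 0.00198
Sum = 0.05884.
The ratio is 0.00198 / 0.01536 (the normalizer cancels) = 0.1289.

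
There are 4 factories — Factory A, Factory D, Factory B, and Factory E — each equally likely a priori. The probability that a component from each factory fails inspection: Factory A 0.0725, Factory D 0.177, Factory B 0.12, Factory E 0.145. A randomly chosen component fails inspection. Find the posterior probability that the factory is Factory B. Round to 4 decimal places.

With a uniform prior (1/4 each), posterior ∝ likelihood:
  Factory A: 0.0725
  Factory D: 0.177
  Factory B: 0.12
  Factory E: 0.145
Sum = 0.5145.
P(Factory B | evidence) = 0.12 / 0.5145 ≈ 0.2332.

0.2332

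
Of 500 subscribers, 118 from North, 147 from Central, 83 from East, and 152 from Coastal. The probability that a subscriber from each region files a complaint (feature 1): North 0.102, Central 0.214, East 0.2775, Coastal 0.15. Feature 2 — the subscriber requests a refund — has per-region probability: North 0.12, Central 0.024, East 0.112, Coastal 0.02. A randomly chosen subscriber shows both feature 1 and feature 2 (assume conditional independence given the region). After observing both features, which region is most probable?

East

Unnormalized posteriors (prior × likelihood):
  North: 0.236 × 0.102 × 0.12 = 0.00288864
  Central: 0.294 × 0.214 × 0.024 = 0.001509984
  East: 0.166 × 0.2775 × 0.112 = 0.00515928
  Coastal: 0.304 × 0.15 × 0.02 = 0.000912
Normalizing constant = 0.010469904.
Largest term belongs to East, so East is most probable.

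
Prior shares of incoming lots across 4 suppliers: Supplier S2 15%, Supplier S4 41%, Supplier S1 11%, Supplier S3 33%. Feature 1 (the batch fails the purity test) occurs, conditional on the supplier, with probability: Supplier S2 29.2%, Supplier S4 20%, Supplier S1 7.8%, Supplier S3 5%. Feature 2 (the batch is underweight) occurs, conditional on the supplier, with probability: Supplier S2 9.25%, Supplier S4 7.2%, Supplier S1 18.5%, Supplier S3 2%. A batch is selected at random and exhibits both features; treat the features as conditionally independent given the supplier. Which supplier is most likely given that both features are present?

Unnormalized posteriors (prior × likelihood):
  Supplier S2: 0.15 × 0.292 × 0.0925 = 0.0040515
  Supplier S4: 0.41 × 0.2 × 0.072 = 0.005904
  Supplier S1: 0.11 × 0.078 × 0.185 = 0.0015873
  Supplier S3: 0.33 × 0.05 × 0.02 = 0.00033
Sum = 0.0118728.
Largest term belongs to Supplier S4, so Supplier S4 is most probable.

Supplier S4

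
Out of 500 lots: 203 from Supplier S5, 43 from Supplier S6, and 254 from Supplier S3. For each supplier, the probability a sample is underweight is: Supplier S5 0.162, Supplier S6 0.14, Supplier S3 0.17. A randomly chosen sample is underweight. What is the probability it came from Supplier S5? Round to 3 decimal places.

Unnormalized posteriors (prior × likelihood):
  Supplier S5: 0.406 × 0.162 = 0.065772
  Supplier S6: 0.086 × 0.14 = 0.01204
  Supplier S3: 0.508 × 0.17 = 0.08636
Sum = 0.164172.
P(Supplier S5 | evidence) = 0.065772 / 0.164172 ≈ 0.401.

0.401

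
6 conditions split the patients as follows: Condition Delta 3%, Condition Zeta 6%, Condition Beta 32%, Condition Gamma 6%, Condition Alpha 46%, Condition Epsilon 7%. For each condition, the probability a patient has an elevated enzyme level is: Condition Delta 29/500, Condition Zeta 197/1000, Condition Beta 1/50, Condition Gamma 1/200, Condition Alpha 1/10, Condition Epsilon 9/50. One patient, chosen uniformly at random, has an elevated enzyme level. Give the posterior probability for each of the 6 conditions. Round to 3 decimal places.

By Bayes' rule, posterior ∝ prior × likelihood:
  Condition Delta: 0.03 × 0.058 = 0.00174
  Condition Zeta: 0.06 × 0.197 = 0.01182
  Condition Beta: 0.32 × 0.02 = 0.0064
  Condition Gamma: 0.06 × 0.005 = 0.0003
  Condition Alpha: 0.46 × 0.1 = 0.046
  Condition Epsilon: 0.07 × 0.18 = 0.0126
Normalizing constant = 0.07886.
P(Condition Delta | elevated) = 0.00174/0.07886 ≈ 0.022
P(Condition Zeta | elevated) = 0.01182/0.07886 ≈ 0.150
P(Condition Beta | elevated) = 0.0064/0.07886 ≈ 0.081
P(Condition Gamma | elevated) = 0.0003/0.07886 ≈ 0.004
P(Condition Alpha | elevated) = 0.046/0.07886 ≈ 0.583
P(Condition Epsilon | elevated) = 0.0126/0.07886 ≈ 0.160

Condition Delta 0.022, Condition Zeta 0.150, Condition Beta 0.081, Condition Gamma 0.004, Condition Alpha 0.583, Condition Epsilon 0.160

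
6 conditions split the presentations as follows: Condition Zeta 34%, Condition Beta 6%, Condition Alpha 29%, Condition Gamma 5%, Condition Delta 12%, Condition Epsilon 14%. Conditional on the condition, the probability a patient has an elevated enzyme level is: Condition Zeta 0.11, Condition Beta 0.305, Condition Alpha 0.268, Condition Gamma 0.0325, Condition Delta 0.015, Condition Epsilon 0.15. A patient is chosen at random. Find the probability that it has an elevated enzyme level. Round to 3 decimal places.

Compute prior × likelihood for every hypothesis:
  Condition Zeta: 0.34 × 0.11 = 0.0374
  Condition Beta: 0.06 × 0.305 = 0.0183
  Condition Alpha: 0.29 × 0.268 = 0.07772
  Condition Gamma: 0.05 × 0.0325 = 0.001625
  Condition Delta: 0.12 × 0.015 = 0.0018
  Condition Epsilon: 0.14 × 0.15 = 0.021
P(elevated) = 0.0374 + 0.0183 + 0.07772 + 0.001625 + 0.0018 + 0.021 = 0.157845 → 0.158.

0.158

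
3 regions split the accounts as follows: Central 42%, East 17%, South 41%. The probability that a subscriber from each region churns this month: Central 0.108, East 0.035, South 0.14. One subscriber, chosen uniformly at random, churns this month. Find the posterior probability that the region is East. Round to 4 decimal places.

0.0547

By Bayes' rule, posterior ∝ prior × likelihood:
  Central: 0.42 × 0.108 = 0.04536
  East: 0.17 × 0.035 = 0.00595
  South: 0.41 × 0.14 = 0.0574
Total = 0.10871.
P(East | evidence) = 0.00595 / 0.10871 ≈ 0.0547.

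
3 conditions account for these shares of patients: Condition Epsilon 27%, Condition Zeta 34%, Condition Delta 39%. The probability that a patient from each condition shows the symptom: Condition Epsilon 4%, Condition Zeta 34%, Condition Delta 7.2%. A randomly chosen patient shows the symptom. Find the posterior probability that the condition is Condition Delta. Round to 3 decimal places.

0.182

Compute prior × likelihood for every hypothesis:
  Condition Epsilon: 0.27 × 0.04 = 0.0108
  Condition Zeta: 0.34 × 0.34 = 0.1156
  Condition Delta: 0.39 × 0.072 = 0.02808
Sum = 0.15448.
P(Condition Delta | evidence) = 0.02808 / 0.15448 ≈ 0.182.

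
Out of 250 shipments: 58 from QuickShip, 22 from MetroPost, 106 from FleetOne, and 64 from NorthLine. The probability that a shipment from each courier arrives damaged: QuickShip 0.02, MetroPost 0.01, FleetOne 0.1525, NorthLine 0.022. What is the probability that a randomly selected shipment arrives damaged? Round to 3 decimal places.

0.076

Unnormalized posteriors (prior × likelihood):
  QuickShip: 0.232 × 0.02 = 0.00464
  MetroPost: 0.088 × 0.01 = 0.00088
  FleetOne: 0.424 × 0.1525 = 0.06466
  NorthLine: 0.256 × 0.022 = 0.005632
P(damaged) = 0.00464 + 0.00088 + 0.06466 + 0.005632 = 0.075812 → 0.076.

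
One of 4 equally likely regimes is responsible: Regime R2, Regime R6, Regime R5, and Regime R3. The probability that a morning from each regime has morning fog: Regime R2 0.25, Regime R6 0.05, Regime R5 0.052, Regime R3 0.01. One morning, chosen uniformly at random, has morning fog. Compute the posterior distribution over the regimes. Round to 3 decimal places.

Regime R2 0.691, Regime R6 0.138, Regime R5 0.144, Regime R3 0.028

Since the prior is uniform, the posterior is proportional to the likelihood:
  Regime R2: 0.25
  Regime R6: 0.05
  Regime R5: 0.052
  Regime R3: 0.01
Sum = 0.362.
P(Regime R2 | fog) = 0.25/0.362 ≈ 0.691
P(Regime R6 | fog) = 0.05/0.362 ≈ 0.138
P(Regime R5 | fog) = 0.052/0.362 ≈ 0.144
P(Regime R3 | fog) = 0.01/0.362 ≈ 0.028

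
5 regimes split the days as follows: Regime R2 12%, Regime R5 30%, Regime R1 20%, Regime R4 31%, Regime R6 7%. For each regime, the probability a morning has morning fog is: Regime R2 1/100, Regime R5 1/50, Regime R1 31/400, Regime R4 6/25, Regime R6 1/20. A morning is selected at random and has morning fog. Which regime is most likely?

Regime R4

Prior × likelihood for each hypothesis:
  Regime R2: 0.12 × 0.01 = 0.0012
  Regime R5: 0.3 × 0.02 = 0.006
  Regime R1: 0.2 × 0.0775 = 0.0155
  Regime R4: 0.31 × 0.24 = 0.0744
  Regime R6: 0.07 × 0.05 = 0.0035
Sum = 0.1006.
Largest term belongs to Regime R4, so Regime R4 is most probable.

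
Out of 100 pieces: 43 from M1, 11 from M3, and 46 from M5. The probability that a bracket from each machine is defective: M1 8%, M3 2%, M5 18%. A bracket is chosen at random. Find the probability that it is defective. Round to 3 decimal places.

0.119

Prior × likelihood for each hypothesis:
  M1: 0.43 × 0.08 = 0.0344
  M3: 0.11 × 0.02 = 0.0022
  M5: 0.46 × 0.18 = 0.0828
P(defective) = 0.0344 + 0.0022 + 0.0828 = 0.1194 → 0.119.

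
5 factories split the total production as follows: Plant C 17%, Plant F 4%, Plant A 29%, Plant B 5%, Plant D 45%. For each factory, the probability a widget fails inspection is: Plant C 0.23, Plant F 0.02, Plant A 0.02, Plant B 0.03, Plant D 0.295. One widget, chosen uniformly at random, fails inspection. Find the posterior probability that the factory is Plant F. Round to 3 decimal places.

Compute prior × likelihood for every hypothesis:
  Plant C: 0.17 × 0.23 = 0.0391
  Plant F: 0.04 × 0.02 = 0.0008
  Plant A: 0.29 × 0.02 = 0.0058
  Plant B: 0.05 × 0.03 = 0.0015
  Plant D: 0.45 × 0.295 = 0.13275
Sum = 0.17995.
P(Plant F | evidence) = 0.0008 / 0.17995 ≈ 0.004.

0.004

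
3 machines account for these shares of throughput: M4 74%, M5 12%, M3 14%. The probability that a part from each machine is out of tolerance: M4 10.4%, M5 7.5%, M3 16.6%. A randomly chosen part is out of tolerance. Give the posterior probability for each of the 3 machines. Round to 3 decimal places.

By Bayes' rule, posterior ∝ prior × likelihood:
  M4: 0.74 × 0.104 = 0.07696
  M5: 0.12 × 0.075 = 0.009
  M3: 0.14 × 0.166 = 0.02324
Sum = 0.1092.
P(M4 | oversize) = 0.07696/0.1092 ≈ 0.705
P(M5 | oversize) = 0.009/0.1092 ≈ 0.082
P(M3 | oversize) = 0.02324/0.1092 ≈ 0.213

M4 0.705, M5 0.082, M3 0.213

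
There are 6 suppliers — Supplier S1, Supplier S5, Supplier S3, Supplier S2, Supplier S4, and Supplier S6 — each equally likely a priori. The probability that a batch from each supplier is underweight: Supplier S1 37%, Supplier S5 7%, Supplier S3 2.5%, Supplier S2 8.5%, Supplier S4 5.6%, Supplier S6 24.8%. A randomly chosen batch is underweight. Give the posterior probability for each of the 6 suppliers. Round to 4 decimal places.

Since the prior is uniform, the posterior is proportional to the likelihood:
  Supplier S1: 0.37
  Supplier S5: 0.07
  Supplier S3: 0.025
  Supplier S2: 0.085
  Supplier S4: 0.056
  Supplier S6: 0.248
Sum = 0.854.
P(Supplier S1 | underweight) = 0.37/0.854 ≈ 0.4333
P(Supplier S5 | underweight) = 0.07/0.854 ≈ 0.0820
P(Supplier S3 | underweight) = 0.025/0.854 ≈ 0.0293
P(Supplier S2 | underweight) = 0.085/0.854 ≈ 0.0995
P(Supplier S4 | underweight) = 0.056/0.854 ≈ 0.0656
P(Supplier S6 | underweight) = 0.248/0.854 ≈ 0.2904
(Check: 0.4333+0.0820+0.0293+0.0995+0.0656+0.2904 = 1.0001.)

Supplier S1 0.4333, Supplier S5 0.0820, Supplier S3 0.0293, Supplier S2 0.0995, Supplier S4 0.0656, Supplier S6 0.2904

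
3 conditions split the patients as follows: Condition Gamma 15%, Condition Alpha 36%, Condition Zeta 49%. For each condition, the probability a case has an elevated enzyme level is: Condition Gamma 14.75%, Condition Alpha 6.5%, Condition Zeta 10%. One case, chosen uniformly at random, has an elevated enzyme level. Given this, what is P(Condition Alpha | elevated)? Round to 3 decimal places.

0.248

Compute prior × likelihood for every hypothesis:
  Condition Gamma: 0.15 × 0.1475 = 0.022125
  Condition Alpha: 0.36 × 0.065 = 0.0234
  Condition Zeta: 0.49 × 0.1 = 0.049
Normalizing constant = 0.094525.
P(Condition Alpha | evidence) = 0.0234 / 0.094525 ≈ 0.248.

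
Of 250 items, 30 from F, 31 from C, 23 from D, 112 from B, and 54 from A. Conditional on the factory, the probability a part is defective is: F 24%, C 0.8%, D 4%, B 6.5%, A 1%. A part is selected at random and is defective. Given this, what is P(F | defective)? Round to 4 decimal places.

Unnormalized posteriors (prior × likelihood):
  F: 0.12 × 0.24 = 0.0288
  C: 0.124 × 0.008 = 0.000992
  D: 0.092 × 0.04 = 0.00368
  B: 0.448 × 0.065 = 0.02912
  A: 0.216 × 0.01 = 0.00216
Sum = 0.064752.
P(F | evidence) = 0.0288 / 0.064752 ≈ 0.4448.

0.4448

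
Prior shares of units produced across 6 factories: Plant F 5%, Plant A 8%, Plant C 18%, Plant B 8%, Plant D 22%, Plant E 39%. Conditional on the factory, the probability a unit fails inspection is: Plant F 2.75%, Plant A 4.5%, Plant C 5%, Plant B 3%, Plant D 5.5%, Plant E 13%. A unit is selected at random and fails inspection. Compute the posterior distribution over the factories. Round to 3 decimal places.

Compute prior × likelihood for every hypothesis:
  Plant F: 0.05 × 0.0275 = 0.001375
  Plant A: 0.08 × 0.045 = 0.0036
  Plant C: 0.18 × 0.05 = 0.009
  Plant B: 0.08 × 0.03 = 0.0024
  Plant D: 0.22 × 0.055 = 0.0121
  Plant E: 0.39 × 0.13 = 0.0507
Sum = 0.079175.
P(Plant F | nonconforming) = 0.001375/0.079175 ≈ 0.017
P(Plant A | nonconforming) = 0.0036/0.079175 ≈ 0.045
P(Plant C | nonconforming) = 0.009/0.079175 ≈ 0.114
P(Plant B | nonconforming) = 0.0024/0.079175 ≈ 0.030
P(Plant D | nonconforming) = 0.0121/0.079175 ≈ 0.153
P(Plant E | nonconforming) = 0.0507/0.079175 ≈ 0.640
(Check: 0.017+0.045+0.114+0.030+0.153+0.640 = 0.999.)

Plant F 0.017, Plant A 0.045, Plant C 0.114, Plant B 0.030, Plant D 0.153, Plant E 0.640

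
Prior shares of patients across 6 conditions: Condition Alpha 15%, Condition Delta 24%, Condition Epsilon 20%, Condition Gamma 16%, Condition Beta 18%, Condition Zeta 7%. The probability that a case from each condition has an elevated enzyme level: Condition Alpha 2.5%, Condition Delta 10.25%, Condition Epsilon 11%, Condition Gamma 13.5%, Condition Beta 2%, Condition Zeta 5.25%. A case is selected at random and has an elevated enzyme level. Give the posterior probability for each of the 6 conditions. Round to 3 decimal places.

Condition Alpha 0.047, Condition Delta 0.311, Condition Epsilon 0.278, Condition Gamma 0.273, Condition Beta 0.045, Condition Zeta 0.046

Compute prior × likelihood for every hypothesis:
  Condition Alpha: 0.15 × 0.025 = 0.00375
  Condition Delta: 0.24 × 0.1025 = 0.0246
  Condition Epsilon: 0.2 × 0.11 = 0.022
  Condition Gamma: 0.16 × 0.135 = 0.0216
  Condition Beta: 0.18 × 0.02 = 0.0036
  Condition Zeta: 0.07 × 0.0525 = 0.003675
Total = 0.079225.
P(Condition Alpha | elevated) = 0.00375/0.079225 ≈ 0.047
P(Condition Delta | elevated) = 0.0246/0.079225 ≈ 0.311
P(Condition Epsilon | elevated) = 0.022/0.079225 ≈ 0.278
P(Condition Gamma | elevated) = 0.0216/0.079225 ≈ 0.273
P(Condition Beta | elevated) = 0.0036/0.079225 ≈ 0.045
P(Condition Zeta | elevated) = 0.003675/0.079225 ≈ 0.046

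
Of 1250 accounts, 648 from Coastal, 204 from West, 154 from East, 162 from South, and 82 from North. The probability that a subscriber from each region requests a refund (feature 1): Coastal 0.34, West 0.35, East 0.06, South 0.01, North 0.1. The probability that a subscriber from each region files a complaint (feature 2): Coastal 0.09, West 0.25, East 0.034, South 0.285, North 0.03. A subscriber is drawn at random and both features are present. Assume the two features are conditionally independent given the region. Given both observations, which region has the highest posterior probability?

Coastal

Compute prior × likelihood for every hypothesis:
  Coastal: 0.5184 × 0.34 × 0.09 = 0.01586304
  West: 0.1632 × 0.35 × 0.25 = 0.01428
  East: 0.1232 × 0.06 × 0.034 = 0.000251328
  South: 0.1296 × 0.01 × 0.285 = 0.00036936
  North: 0.0656 × 0.1 × 0.03 = 0.0001968
Normalizing constant = 0.030960528.
Largest term belongs to Coastal, so Coastal is most probable.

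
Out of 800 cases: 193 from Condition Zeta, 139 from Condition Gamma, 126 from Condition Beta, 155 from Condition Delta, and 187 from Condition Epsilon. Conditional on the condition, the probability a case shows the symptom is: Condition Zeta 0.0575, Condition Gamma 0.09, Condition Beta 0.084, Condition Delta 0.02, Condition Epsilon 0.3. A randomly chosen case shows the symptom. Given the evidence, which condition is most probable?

Condition Epsilon

By Bayes' rule, posterior ∝ prior × likelihood:
  Condition Zeta: 0.24125 × 0.0575 = 0.013871875
  Condition Gamma: 0.17375 × 0.09 = 0.0156375
  Condition Beta: 0.1575 × 0.084 = 0.01323
  Condition Delta: 0.19375 × 0.02 = 0.003875
  Condition Epsilon: 0.23375 × 0.3 = 0.070125
Total = 0.116739375.
Largest term belongs to Condition Epsilon, so Condition Epsilon is most probable.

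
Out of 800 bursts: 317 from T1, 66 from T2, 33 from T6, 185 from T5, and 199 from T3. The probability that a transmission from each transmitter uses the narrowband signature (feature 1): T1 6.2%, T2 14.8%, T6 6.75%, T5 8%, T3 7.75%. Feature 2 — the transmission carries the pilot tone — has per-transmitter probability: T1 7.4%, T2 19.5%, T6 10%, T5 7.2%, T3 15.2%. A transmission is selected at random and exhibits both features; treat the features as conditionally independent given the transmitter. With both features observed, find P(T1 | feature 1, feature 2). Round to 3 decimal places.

Prior × likelihood for each hypothesis:
  T1: 0.39625 × 0.062 × 0.074 = 0.001817995
  T2: 0.0825 × 0.148 × 0.195 = 0.00238095
  T6: 0.04125 × 0.0675 × 0.1 = 0.0002784375
  T5: 0.23125 × 0.08 × 0.072 = 0.001332
  T3: 0.24875 × 0.0775 × 0.152 = 0.002930275
Sum = 0.0087396575.
P(T1 | evidence) = 0.001817995 / 0.0087396575 ≈ 0.208.

0.208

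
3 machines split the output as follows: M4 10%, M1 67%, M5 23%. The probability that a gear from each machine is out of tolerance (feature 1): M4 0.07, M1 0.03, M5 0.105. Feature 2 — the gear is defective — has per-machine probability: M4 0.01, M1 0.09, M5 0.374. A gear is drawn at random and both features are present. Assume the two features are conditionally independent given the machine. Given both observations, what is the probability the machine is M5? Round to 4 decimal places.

0.8278

Compute prior × likelihood for every hypothesis:
  M4: 0.1 × 0.07 × 0.01 = 0.00007
  M1: 0.67 × 0.03 × 0.09 = 0.001809
  M5: 0.23 × 0.105 × 0.374 = 0.0090321
Total = 0.0109111.
P(M5 | evidence) = 0.0090321 / 0.0109111 ≈ 0.8278.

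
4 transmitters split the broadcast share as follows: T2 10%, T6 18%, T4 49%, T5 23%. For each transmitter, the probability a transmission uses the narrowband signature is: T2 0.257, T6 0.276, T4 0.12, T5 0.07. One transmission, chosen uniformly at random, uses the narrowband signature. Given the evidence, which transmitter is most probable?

Compute prior × likelihood for every hypothesis:
  T2: 0.1 × 0.257 = 0.0257
  T6: 0.18 × 0.276 = 0.04968
  T4: 0.49 × 0.12 = 0.0588
  T5: 0.23 × 0.07 = 0.0161
Normalizing constant = 0.15028.
Largest term belongs to T4, so T4 is most probable.

T4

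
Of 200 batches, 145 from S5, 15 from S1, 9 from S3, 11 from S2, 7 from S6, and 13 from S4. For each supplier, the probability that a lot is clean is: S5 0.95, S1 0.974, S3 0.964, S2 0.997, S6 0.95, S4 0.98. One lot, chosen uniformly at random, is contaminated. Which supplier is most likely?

S5

Taking complements, P(contaminated | each) = S5 0.05, S1 0.026, S3 0.036, S2 0.003, S6 0.05, S4 0.02.
Prior × likelihood for each hypothesis:
  S5: 0.725 × 0.05 = 0.03625
  S1: 0.075 × 0.026 = 0.00195
  S3: 0.045 × 0.036 = 0.00162
  S2: 0.055 × 0.003 = 0.000165
  S6: 0.035 × 0.05 = 0.00175
  S4: 0.065 × 0.02 = 0.0013
Normalizing constant = 0.043035.
Largest term belongs to S5, so S5 is most probable.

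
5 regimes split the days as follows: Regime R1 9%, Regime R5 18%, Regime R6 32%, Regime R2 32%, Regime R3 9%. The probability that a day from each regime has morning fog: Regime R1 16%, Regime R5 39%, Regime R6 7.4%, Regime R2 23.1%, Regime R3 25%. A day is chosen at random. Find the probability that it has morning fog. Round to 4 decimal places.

Unnormalized posteriors (prior × likelihood):
  Regime R1: 0.09 × 0.16 = 0.0144
  Regime R5: 0.18 × 0.39 = 0.0702
  Regime R6: 0.32 × 0.074 = 0.02368
  Regime R2: 0.32 × 0.231 = 0.07392
  Regime R3: 0.09 × 0.25 = 0.0225
P(fog) = 0.0144 + 0.0702 + 0.02368 + 0.07392 + 0.0225 = 0.2047 → 0.2047.

0.2047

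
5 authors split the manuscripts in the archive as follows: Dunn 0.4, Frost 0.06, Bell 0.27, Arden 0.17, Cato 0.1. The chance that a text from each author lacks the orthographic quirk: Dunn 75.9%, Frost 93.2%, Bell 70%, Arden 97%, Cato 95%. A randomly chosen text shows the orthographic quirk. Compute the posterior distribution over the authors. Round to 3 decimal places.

Taking complements, P(quirk | each) = Dunn 0.241, Frost 0.068, Bell 0.3, Arden 0.03, Cato 0.05.
Compute prior × likelihood for every hypothesis:
  Dunn: 0.4 × 0.241 = 0.0964
  Frost: 0.06 × 0.068 = 0.00408
  Bell: 0.27 × 0.3 = 0.081
  Arden: 0.17 × 0.03 = 0.0051
  Cato: 0.1 × 0.05 = 0.005
Sum = 0.19158.
P(Dunn | quirk) = 0.0964/0.19158 ≈ 0.503
P(Frost | quirk) = 0.00408/0.19158 ≈ 0.021
P(Bell | quirk) = 0.081/0.19158 ≈ 0.423
P(Arden | quirk) = 0.0051/0.19158 ≈ 0.027
P(Cato | quirk) = 0.005/0.19158 ≈ 0.026
(Check: 0.503+0.021+0.423+0.027+0.026 = 1.000.)

Dunn 0.503, Frost 0.021, Bell 0.423, Arden 0.027, Cato 0.026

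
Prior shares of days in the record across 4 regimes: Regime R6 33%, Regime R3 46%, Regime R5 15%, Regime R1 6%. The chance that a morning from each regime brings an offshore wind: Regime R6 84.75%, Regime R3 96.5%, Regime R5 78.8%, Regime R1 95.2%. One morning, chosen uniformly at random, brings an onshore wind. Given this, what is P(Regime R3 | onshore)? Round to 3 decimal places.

Taking complements, P(onshore | each) = Regime R6 0.1525, Regime R3 0.035, Regime R5 0.212, Regime R1 0.048.
Prior × likelihood for each hypothesis:
  Regime R6: 0.33 × 0.1525 = 0.050325
  Regime R3: 0.46 × 0.035 = 0.0161
  Regime R5: 0.15 × 0.212 = 0.0318
  Regime R1: 0.06 × 0.048 = 0.00288
Total = 0.101105.
P(Regime R3 | evidence) = 0.0161 / 0.101105 ≈ 0.159.

0.159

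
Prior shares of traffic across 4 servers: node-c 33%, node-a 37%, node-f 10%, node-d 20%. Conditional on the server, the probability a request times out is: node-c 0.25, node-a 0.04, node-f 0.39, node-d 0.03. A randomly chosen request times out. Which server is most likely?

Prior × likelihood for each hypothesis:
  node-c: 0.33 × 0.25 = 0.0825
  node-a: 0.37 × 0.04 = 0.0148
  node-f: 0.1 × 0.39 = 0.039
  node-d: 0.2 × 0.03 = 0.006
Sum = 0.1423.
Largest term belongs to node-c, so node-c is most probable.

node-c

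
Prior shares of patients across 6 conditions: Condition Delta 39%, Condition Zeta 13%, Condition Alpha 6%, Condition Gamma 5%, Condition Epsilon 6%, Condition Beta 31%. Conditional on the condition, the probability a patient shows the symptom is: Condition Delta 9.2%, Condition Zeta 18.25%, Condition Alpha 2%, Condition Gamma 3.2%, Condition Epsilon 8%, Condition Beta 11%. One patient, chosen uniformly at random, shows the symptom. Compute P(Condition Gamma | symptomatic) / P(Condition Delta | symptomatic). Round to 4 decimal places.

0.0446

By Bayes' rule, posterior ∝ prior × likelihood:
  Condition Delta: 0.39 × 0.092 = 0.03588
  Condition Zeta: 0.13 × 0.1825 = 0.023725
  Condition Alpha: 0.06 × 0.02 = 0.0012
  Condition Gamma: 0.05 × 0.032 = 0.0016
  Condition Epsilon: 0.06 × 0.08 = 0.0048
  Condition Beta: 0.31 × 0.11 = 0.0341
Total = 0.101305.
The ratio is 0.0016 / 0.03588 (the normalizer cancels) = 0.0446.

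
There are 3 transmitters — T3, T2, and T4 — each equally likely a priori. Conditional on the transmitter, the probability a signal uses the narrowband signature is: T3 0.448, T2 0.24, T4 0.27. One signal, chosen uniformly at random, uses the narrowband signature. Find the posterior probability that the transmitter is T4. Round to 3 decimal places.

With a uniform prior (1/3 each), posterior ∝ likelihood:
  T3: 0.448
  T2: 0.24
  T4: 0.27
Sum = 0.958.
P(T4 | evidence) = 0.27 / 0.958 ≈ 0.282.

0.282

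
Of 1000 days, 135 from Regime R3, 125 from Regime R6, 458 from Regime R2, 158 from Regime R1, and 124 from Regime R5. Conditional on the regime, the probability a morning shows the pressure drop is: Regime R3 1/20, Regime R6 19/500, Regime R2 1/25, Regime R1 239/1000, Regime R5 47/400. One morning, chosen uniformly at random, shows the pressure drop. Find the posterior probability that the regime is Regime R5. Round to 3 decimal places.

Compute prior × likelihood for every hypothesis:
  Regime R3: 0.135 × 0.05 = 0.00675
  Regime R6: 0.125 × 0.038 = 0.00475
  Regime R2: 0.458 × 0.04 = 0.01832
  Regime R1: 0.158 × 0.239 = 0.037762
  Regime R5: 0.124 × 0.1175 = 0.01457
Total = 0.082152.
P(Regime R5 | evidence) = 0.01457 / 0.082152 ≈ 0.177.

0.177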